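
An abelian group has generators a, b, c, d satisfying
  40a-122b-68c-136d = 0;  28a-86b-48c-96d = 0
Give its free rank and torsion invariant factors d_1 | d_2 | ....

Answer: M ≅ ℤ^2 ⊕ ℤ/2 ⊕ ℤ/4

Derivation:
rank_ℚ(R)=2; free=4−2=2
SNF(R) diag = [2, 4] → torsion [2, 4]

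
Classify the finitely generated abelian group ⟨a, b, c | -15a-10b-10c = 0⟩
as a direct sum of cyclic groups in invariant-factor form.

Answer: M ≅ ℤ^2 ⊕ ℤ/5

Derivation:
rank_ℚ(R)=1; free=3−1=2
SNF(R) diag = [5] → torsion [5]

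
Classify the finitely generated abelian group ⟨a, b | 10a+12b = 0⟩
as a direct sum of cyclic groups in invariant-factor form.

rank_ℚ(R)=1; free=2−1=1
SNF(R) diag = [2] → torsion [2]

Answer: M ≅ ℤ^1 ⊕ ℤ/2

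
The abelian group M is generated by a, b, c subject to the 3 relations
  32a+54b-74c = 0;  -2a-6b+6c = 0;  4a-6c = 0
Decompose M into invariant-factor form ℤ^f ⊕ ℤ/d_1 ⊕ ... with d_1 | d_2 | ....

rank_ℚ(R)=3; free=3−3=0
SNF(R) diag = [2, 2, 6] → torsion [2, 2, 6]

Answer: M ≅ ℤ/2 ⊕ ℤ/2 ⊕ ℤ/6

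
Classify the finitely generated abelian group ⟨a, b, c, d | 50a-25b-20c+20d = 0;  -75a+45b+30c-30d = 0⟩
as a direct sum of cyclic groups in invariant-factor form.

Answer: M ≅ ℤ^2 ⊕ ℤ/5 ⊕ ℤ/15

Derivation:
rank_ℚ(R)=2; free=4−2=2
SNF(R) diag = [5, 15] → torsion [5, 15]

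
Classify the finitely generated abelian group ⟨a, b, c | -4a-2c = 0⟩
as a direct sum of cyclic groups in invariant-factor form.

rank_ℚ(R)=1; free=3−1=2
SNF(R) diag = [2] → torsion [2]

Answer: M ≅ ℤ^2 ⊕ ℤ/2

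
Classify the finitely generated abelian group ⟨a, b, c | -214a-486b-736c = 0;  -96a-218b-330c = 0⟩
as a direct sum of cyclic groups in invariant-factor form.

Answer: M ≅ ℤ^1 ⊕ ℤ/2 ⊕ ℤ/2

Derivation:
rank_ℚ(R)=2; free=3−2=1
SNF(R) diag = [2, 2] → torsion [2, 2]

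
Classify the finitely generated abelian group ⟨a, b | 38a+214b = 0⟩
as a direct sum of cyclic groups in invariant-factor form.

Answer: M ≅ ℤ^1 ⊕ ℤ/2

Derivation:
rank_ℚ(R)=1; free=2−1=1
SNF(R) diag = [2] → torsion [2]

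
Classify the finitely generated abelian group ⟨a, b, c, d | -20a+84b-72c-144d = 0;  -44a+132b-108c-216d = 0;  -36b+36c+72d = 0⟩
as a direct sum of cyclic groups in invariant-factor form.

rank_ℚ(R)=3; free=4−3=1
SNF(R) diag = [4, 12, 36] → torsion [4, 12, 36]

Answer: M ≅ ℤ^1 ⊕ ℤ/4 ⊕ ℤ/12 ⊕ ℤ/36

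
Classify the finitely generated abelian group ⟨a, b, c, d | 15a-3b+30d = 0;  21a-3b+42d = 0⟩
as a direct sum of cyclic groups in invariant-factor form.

Answer: M ≅ ℤ^2 ⊕ ℤ/3 ⊕ ℤ/6

Derivation:
rank_ℚ(R)=2; free=4−2=2
SNF(R) diag = [3, 6] → torsion [3, 6]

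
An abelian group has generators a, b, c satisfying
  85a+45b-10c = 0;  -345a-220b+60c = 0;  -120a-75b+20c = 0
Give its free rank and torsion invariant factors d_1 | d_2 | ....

Answer: M ≅ ℤ/5 ⊕ ℤ/5 ⊕ ℤ/10

Derivation:
rank_ℚ(R)=3; free=3−3=0
SNF(R) diag = [5, 5, 10] → torsion [5, 5, 10]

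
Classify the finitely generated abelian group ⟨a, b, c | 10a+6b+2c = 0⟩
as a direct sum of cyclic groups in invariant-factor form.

rank_ℚ(R)=1; free=3−1=2
SNF(R) diag = [2] → torsion [2]

Answer: M ≅ ℤ^2 ⊕ ℤ/2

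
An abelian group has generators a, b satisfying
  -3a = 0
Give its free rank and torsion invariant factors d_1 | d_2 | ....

Answer: M ≅ ℤ^1 ⊕ ℤ/3

Derivation:
rank_ℚ(R)=1; free=2−1=1
SNF(R) diag = [3] → torsion [3]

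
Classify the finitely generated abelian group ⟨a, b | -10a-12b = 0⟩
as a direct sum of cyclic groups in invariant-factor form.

rank_ℚ(R)=1; free=2−1=1
SNF(R) diag = [2] → torsion [2]

Answer: M ≅ ℤ^1 ⊕ ℤ/2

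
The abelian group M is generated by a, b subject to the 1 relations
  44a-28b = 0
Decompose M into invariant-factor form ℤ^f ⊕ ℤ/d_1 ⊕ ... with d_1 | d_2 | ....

rank_ℚ(R)=1; free=2−1=1
SNF(R) diag = [4] → torsion [4]

Answer: M ≅ ℤ^1 ⊕ ℤ/4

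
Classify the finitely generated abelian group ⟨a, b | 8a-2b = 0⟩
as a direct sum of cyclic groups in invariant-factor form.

Answer: M ≅ ℤ^1 ⊕ ℤ/2

Derivation:
rank_ℚ(R)=1; free=2−1=1
SNF(R) diag = [2] → torsion [2]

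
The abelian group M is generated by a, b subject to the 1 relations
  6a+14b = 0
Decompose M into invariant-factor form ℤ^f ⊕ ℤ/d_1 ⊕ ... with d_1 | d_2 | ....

rank_ℚ(R)=1; free=2−1=1
SNF(R) diag = [2] → torsion [2]

Answer: M ≅ ℤ^1 ⊕ ℤ/2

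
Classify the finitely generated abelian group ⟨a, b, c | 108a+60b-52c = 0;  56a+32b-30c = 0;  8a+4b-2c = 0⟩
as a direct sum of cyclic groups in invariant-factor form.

rank_ℚ(R)=3; free=3−3=0
SNF(R) diag = [2, 4, 4] → torsion [2, 4, 4]

Answer: M ≅ ℤ/2 ⊕ ℤ/4 ⊕ ℤ/4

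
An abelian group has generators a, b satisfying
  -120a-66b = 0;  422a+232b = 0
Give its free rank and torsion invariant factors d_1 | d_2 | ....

rank_ℚ(R)=2; free=2−2=0
SNF(R) diag = [2, 6] → torsion [2, 6]

Answer: M ≅ ℤ/2 ⊕ ℤ/6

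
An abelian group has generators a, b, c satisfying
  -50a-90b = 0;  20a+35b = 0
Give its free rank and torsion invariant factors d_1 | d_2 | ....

Answer: M ≅ ℤ^1 ⊕ ℤ/5 ⊕ ℤ/10

Derivation:
rank_ℚ(R)=2; free=3−2=1
SNF(R) diag = [5, 10] → torsion [5, 10]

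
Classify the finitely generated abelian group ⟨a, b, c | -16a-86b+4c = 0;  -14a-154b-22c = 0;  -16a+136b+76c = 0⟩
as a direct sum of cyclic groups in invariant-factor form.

rank_ℚ(R)=3; free=3−3=0
SNF(R) diag = [2, 6, 12] → torsion [2, 6, 12]

Answer: M ≅ ℤ/2 ⊕ ℤ/6 ⊕ ℤ/12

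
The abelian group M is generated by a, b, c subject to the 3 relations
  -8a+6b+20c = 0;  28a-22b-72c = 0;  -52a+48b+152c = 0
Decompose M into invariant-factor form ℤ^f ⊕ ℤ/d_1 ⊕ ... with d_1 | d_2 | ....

rank_ℚ(R)=3; free=3−3=0
SNF(R) diag = [2, 4, 4] → torsion [2, 4, 4]

Answer: M ≅ ℤ/2 ⊕ ℤ/4 ⊕ ℤ/4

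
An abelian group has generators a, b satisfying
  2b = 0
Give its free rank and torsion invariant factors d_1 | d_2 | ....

rank_ℚ(R)=1; free=2−1=1
SNF(R) diag = [2] → torsion [2]

Answer: M ≅ ℤ^1 ⊕ ℤ/2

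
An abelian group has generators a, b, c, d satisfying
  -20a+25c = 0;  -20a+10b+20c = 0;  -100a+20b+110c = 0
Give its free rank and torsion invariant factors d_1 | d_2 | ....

Answer: M ≅ ℤ^1 ⊕ ℤ/5 ⊕ ℤ/10 ⊕ ℤ/20

Derivation:
rank_ℚ(R)=3; free=4−3=1
SNF(R) diag = [5, 10, 20] → torsion [5, 10, 20]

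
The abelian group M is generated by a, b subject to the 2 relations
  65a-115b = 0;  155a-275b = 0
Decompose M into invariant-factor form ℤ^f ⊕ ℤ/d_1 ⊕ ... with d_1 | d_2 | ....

rank_ℚ(R)=2; free=2−2=0
SNF(R) diag = [5, 10] → torsion [5, 10]

Answer: M ≅ ℤ/5 ⊕ ℤ/10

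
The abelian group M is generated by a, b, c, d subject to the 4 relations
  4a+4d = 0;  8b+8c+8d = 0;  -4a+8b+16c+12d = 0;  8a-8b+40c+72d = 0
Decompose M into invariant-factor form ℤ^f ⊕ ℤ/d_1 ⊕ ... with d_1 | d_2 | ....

Answer: M ≅ ℤ/4 ⊕ ℤ/8 ⊕ ℤ/8 ⊕ ℤ/24

Derivation:
rank_ℚ(R)=4; free=4−4=0
SNF(R) diag = [4, 8, 8, 24] → torsion [4, 8, 8, 24]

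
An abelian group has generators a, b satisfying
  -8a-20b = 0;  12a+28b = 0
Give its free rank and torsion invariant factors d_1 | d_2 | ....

rank_ℚ(R)=2; free=2−2=0
SNF(R) diag = [4, 4] → torsion [4, 4]

Answer: M ≅ ℤ/4 ⊕ ℤ/4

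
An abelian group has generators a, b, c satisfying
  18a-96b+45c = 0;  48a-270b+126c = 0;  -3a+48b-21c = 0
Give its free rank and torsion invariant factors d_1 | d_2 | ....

rank_ℚ(R)=3; free=3−3=0
SNF(R) diag = [3, 3, 6] → torsion [3, 3, 6]

Answer: M ≅ ℤ/3 ⊕ ℤ/3 ⊕ ℤ/6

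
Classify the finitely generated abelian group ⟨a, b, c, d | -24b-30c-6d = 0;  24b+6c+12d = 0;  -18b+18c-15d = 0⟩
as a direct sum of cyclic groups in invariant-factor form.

rank_ℚ(R)=3; free=4−3=1
SNF(R) diag = [3, 6, 12] → torsion [3, 6, 12]

Answer: M ≅ ℤ^1 ⊕ ℤ/3 ⊕ ℤ/6 ⊕ ℤ/12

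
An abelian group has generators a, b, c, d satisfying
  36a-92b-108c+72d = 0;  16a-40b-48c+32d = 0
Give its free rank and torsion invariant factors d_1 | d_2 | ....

Answer: M ≅ ℤ^2 ⊕ ℤ/4 ⊕ ℤ/8

Derivation:
rank_ℚ(R)=2; free=4−2=2
SNF(R) diag = [4, 8] → torsion [4, 8]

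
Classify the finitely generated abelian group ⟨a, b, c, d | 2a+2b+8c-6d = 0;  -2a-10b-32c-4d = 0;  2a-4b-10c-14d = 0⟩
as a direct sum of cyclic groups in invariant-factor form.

rank_ℚ(R)=3; free=4−3=1
SNF(R) diag = [2, 2, 2] → torsion [2, 2, 2]

Answer: M ≅ ℤ^1 ⊕ ℤ/2 ⊕ ℤ/2 ⊕ ℤ/2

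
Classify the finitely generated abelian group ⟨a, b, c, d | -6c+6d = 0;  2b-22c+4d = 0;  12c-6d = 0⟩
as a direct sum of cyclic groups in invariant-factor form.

rank_ℚ(R)=3; free=4−3=1
SNF(R) diag = [2, 6, 6] → torsion [2, 6, 6]

Answer: M ≅ ℤ^1 ⊕ ℤ/2 ⊕ ℤ/6 ⊕ ℤ/6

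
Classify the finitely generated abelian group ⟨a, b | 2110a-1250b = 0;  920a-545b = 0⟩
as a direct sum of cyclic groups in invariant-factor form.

rank_ℚ(R)=2; free=2−2=0
SNF(R) diag = [5, 10] → torsion [5, 10]

Answer: M ≅ ℤ/5 ⊕ ℤ/10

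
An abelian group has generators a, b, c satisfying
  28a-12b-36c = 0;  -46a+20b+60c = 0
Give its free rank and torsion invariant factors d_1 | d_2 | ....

rank_ℚ(R)=2; free=3−2=1
SNF(R) diag = [2, 4] → torsion [2, 4]

Answer: M ≅ ℤ^1 ⊕ ℤ/2 ⊕ ℤ/4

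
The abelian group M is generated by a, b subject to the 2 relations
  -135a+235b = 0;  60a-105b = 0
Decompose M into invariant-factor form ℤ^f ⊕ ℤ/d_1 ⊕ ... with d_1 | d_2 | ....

rank_ℚ(R)=2; free=2−2=0
SNF(R) diag = [5, 15] → torsion [5, 15]

Answer: M ≅ ℤ/5 ⊕ ℤ/15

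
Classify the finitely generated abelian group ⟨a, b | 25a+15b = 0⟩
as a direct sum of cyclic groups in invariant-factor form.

Answer: M ≅ ℤ^1 ⊕ ℤ/5

Derivation:
rank_ℚ(R)=1; free=2−1=1
SNF(R) diag = [5] → torsion [5]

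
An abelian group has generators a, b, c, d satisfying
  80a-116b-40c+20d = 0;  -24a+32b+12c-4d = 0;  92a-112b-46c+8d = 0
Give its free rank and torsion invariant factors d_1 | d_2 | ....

rank_ℚ(R)=3; free=4−3=1
SNF(R) diag = [2, 4, 4] → torsion [2, 4, 4]

Answer: M ≅ ℤ^1 ⊕ ℤ/2 ⊕ ℤ/4 ⊕ ℤ/4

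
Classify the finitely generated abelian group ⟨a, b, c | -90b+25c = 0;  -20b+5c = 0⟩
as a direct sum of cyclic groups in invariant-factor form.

rank_ℚ(R)=2; free=3−2=1
SNF(R) diag = [5, 10] → torsion [5, 10]

Answer: M ≅ ℤ^1 ⊕ ℤ/5 ⊕ ℤ/10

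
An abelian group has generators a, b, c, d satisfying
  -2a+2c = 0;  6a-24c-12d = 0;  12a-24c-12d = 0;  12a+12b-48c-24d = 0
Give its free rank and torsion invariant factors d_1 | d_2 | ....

Answer: M ≅ ℤ/2 ⊕ ℤ/6 ⊕ ℤ/12 ⊕ ℤ/12

Derivation:
rank_ℚ(R)=4; free=4−4=0
SNF(R) diag = [2, 6, 12, 12] → torsion [2, 6, 12, 12]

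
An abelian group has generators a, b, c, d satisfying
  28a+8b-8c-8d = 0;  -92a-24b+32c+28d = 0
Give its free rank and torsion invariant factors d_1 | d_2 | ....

rank_ℚ(R)=2; free=4−2=2
SNF(R) diag = [4, 4] → torsion [4, 4]

Answer: M ≅ ℤ^2 ⊕ ℤ/4 ⊕ ℤ/4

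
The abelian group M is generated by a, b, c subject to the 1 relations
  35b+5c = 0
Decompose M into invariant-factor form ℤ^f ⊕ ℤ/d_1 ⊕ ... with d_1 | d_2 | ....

Answer: M ≅ ℤ^2 ⊕ ℤ/5

Derivation:
rank_ℚ(R)=1; free=3−1=2
SNF(R) diag = [5] → torsion [5]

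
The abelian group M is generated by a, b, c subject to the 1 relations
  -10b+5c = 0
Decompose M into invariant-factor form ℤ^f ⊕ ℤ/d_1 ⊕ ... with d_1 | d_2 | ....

Answer: M ≅ ℤ^2 ⊕ ℤ/5

Derivation:
rank_ℚ(R)=1; free=3−1=2
SNF(R) diag = [5] → torsion [5]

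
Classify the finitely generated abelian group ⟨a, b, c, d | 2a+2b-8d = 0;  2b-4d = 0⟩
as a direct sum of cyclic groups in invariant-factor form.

rank_ℚ(R)=2; free=4−2=2
SNF(R) diag = [2, 2] → torsion [2, 2]

Answer: M ≅ ℤ^2 ⊕ ℤ/2 ⊕ ℤ/2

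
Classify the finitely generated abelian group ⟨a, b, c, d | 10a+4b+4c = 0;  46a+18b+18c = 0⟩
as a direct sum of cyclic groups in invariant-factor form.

rank_ℚ(R)=2; free=4−2=2
SNF(R) diag = [2, 2] → torsion [2, 2]

Answer: M ≅ ℤ^2 ⊕ ℤ/2 ⊕ ℤ/2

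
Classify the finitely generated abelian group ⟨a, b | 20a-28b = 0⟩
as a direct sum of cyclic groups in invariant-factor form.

Answer: M ≅ ℤ^1 ⊕ ℤ/4

Derivation:
rank_ℚ(R)=1; free=2−1=1
SNF(R) diag = [4] → torsion [4]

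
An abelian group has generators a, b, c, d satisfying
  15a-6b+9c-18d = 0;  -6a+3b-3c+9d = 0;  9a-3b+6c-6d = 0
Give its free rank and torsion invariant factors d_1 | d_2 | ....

Answer: M ≅ ℤ^1 ⊕ ℤ/3 ⊕ ℤ/3 ⊕ ℤ/3

Derivation:
rank_ℚ(R)=3; free=4−3=1
SNF(R) diag = [3, 3, 3] → torsion [3, 3, 3]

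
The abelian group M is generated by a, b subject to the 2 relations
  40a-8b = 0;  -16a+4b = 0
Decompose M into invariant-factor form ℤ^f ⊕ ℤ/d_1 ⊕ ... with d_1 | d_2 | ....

Answer: M ≅ ℤ/4 ⊕ ℤ/8

Derivation:
rank_ℚ(R)=2; free=2−2=0
SNF(R) diag = [4, 8] → torsion [4, 8]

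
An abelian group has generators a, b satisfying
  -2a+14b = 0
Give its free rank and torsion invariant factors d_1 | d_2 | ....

rank_ℚ(R)=1; free=2−1=1
SNF(R) diag = [2] → torsion [2]

Answer: M ≅ ℤ^1 ⊕ ℤ/2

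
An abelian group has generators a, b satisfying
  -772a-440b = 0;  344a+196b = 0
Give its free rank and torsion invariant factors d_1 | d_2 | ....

Answer: M ≅ ℤ/4 ⊕ ℤ/12

Derivation:
rank_ℚ(R)=2; free=2−2=0
SNF(R) diag = [4, 12] → torsion [4, 12]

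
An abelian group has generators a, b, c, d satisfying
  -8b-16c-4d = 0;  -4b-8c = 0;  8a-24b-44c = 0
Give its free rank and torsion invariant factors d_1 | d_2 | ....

Answer: M ≅ ℤ^1 ⊕ ℤ/4 ⊕ ℤ/4 ⊕ ℤ/4

Derivation:
rank_ℚ(R)=3; free=4−3=1
SNF(R) diag = [4, 4, 4] → torsion [4, 4, 4]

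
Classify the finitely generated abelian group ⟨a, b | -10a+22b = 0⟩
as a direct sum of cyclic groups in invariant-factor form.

Answer: M ≅ ℤ^1 ⊕ ℤ/2

Derivation:
rank_ℚ(R)=1; free=2−1=1
SNF(R) diag = [2] → torsion [2]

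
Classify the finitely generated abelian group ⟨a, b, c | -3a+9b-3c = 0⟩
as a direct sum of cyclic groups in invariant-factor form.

Answer: M ≅ ℤ^2 ⊕ ℤ/3

Derivation:
rank_ℚ(R)=1; free=3−1=2
SNF(R) diag = [3] → torsion [3]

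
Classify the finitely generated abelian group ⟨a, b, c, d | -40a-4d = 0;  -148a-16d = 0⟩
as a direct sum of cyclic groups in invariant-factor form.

Answer: M ≅ ℤ^2 ⊕ ℤ/4 ⊕ ℤ/12

Derivation:
rank_ℚ(R)=2; free=4−2=2
SNF(R) diag = [4, 12] → torsion [4, 12]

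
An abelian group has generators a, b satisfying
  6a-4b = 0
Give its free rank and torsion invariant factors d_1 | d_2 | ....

rank_ℚ(R)=1; free=2−1=1
SNF(R) diag = [2] → torsion [2]

Answer: M ≅ ℤ^1 ⊕ ℤ/2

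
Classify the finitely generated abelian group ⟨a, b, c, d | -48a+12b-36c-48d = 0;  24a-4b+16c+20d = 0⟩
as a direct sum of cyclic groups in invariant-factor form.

rank_ℚ(R)=2; free=4−2=2
SNF(R) diag = [4, 12] → torsion [4, 12]

Answer: M ≅ ℤ^2 ⊕ ℤ/4 ⊕ ℤ/12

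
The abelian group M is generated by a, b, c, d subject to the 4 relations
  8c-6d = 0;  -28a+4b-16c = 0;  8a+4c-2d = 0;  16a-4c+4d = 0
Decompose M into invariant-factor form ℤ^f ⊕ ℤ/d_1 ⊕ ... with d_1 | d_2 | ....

rank_ℚ(R)=4; free=4−4=0
SNF(R) diag = [2, 4, 4, 8] → torsion [2, 4, 4, 8]

Answer: M ≅ ℤ/2 ⊕ ℤ/4 ⊕ ℤ/4 ⊕ ℤ/8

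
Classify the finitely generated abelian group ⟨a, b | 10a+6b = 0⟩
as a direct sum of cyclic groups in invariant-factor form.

Answer: M ≅ ℤ^1 ⊕ ℤ/2

Derivation:
rank_ℚ(R)=1; free=2−1=1
SNF(R) diag = [2] → torsion [2]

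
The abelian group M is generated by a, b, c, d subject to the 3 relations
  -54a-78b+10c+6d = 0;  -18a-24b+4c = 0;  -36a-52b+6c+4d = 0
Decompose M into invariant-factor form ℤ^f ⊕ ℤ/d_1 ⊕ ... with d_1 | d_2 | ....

rank_ℚ(R)=3; free=4−3=1
SNF(R) diag = [2, 2, 6] → torsion [2, 2, 6]

Answer: M ≅ ℤ^1 ⊕ ℤ/2 ⊕ ℤ/2 ⊕ ℤ/6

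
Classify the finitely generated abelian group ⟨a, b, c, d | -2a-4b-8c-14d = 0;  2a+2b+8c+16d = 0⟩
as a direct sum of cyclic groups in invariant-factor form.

Answer: M ≅ ℤ^2 ⊕ ℤ/2 ⊕ ℤ/2

Derivation:
rank_ℚ(R)=2; free=4−2=2
SNF(R) diag = [2, 2] → torsion [2, 2]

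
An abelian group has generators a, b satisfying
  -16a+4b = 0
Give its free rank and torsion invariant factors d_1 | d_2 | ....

rank_ℚ(R)=1; free=2−1=1
SNF(R) diag = [4] → torsion [4]

Answer: M ≅ ℤ^1 ⊕ ℤ/4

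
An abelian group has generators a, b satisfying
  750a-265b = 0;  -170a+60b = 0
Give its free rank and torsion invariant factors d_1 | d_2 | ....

Answer: M ≅ ℤ/5 ⊕ ℤ/10

Derivation:
rank_ℚ(R)=2; free=2−2=0
SNF(R) diag = [5, 10] → torsion [5, 10]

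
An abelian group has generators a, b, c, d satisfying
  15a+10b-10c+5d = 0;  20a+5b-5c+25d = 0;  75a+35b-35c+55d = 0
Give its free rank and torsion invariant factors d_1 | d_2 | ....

rank_ℚ(R)=3; free=4−3=1
SNF(R) diag = [5, 5, 15] → torsion [5, 5, 15]

Answer: M ≅ ℤ^1 ⊕ ℤ/5 ⊕ ℤ/5 ⊕ ℤ/15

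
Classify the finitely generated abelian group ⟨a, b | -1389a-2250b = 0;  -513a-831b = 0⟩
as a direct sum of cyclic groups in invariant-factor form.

rank_ℚ(R)=2; free=2−2=0
SNF(R) diag = [3, 3] → torsion [3, 3]

Answer: M ≅ ℤ/3 ⊕ ℤ/3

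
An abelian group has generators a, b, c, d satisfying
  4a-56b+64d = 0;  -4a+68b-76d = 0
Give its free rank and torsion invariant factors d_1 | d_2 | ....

rank_ℚ(R)=2; free=4−2=2
SNF(R) diag = [4, 12] → torsion [4, 12]

Answer: M ≅ ℤ^2 ⊕ ℤ/4 ⊕ ℤ/12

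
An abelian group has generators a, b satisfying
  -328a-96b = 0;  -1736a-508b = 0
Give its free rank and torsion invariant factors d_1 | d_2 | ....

Answer: M ≅ ℤ/4 ⊕ ℤ/8

Derivation:
rank_ℚ(R)=2; free=2−2=0
SNF(R) diag = [4, 8] → torsion [4, 8]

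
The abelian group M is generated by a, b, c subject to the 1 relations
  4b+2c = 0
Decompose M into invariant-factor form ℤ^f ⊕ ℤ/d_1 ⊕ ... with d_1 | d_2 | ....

Answer: M ≅ ℤ^2 ⊕ ℤ/2

Derivation:
rank_ℚ(R)=1; free=3−1=2
SNF(R) diag = [2] → torsion [2]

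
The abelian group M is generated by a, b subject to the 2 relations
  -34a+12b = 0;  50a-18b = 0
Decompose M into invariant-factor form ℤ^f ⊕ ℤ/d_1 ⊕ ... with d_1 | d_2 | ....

Answer: M ≅ ℤ/2 ⊕ ℤ/6

Derivation:
rank_ℚ(R)=2; free=2−2=0
SNF(R) diag = [2, 6] → torsion [2, 6]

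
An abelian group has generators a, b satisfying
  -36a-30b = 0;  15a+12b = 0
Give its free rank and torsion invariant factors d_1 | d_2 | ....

Answer: M ≅ ℤ/3 ⊕ ℤ/6

Derivation:
rank_ℚ(R)=2; free=2−2=0
SNF(R) diag = [3, 6] → torsion [3, 6]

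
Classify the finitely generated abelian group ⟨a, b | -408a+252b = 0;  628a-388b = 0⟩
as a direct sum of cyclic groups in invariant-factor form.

Answer: M ≅ ℤ/4 ⊕ ℤ/12

Derivation:
rank_ℚ(R)=2; free=2−2=0
SNF(R) diag = [4, 12] → torsion [4, 12]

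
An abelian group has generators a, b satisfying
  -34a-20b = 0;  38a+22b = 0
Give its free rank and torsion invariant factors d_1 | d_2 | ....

Answer: M ≅ ℤ/2 ⊕ ℤ/6

Derivation:
rank_ℚ(R)=2; free=2−2=0
SNF(R) diag = [2, 6] → torsion [2, 6]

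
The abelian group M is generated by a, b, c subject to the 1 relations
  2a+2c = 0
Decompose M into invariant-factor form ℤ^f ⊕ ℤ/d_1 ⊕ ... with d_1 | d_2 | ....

rank_ℚ(R)=1; free=3−1=2
SNF(R) diag = [2] → torsion [2]

Answer: M ≅ ℤ^2 ⊕ ℤ/2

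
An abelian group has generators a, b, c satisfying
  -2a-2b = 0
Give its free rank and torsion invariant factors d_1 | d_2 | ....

Answer: M ≅ ℤ^2 ⊕ ℤ/2

Derivation:
rank_ℚ(R)=1; free=3−1=2
SNF(R) diag = [2] → torsion [2]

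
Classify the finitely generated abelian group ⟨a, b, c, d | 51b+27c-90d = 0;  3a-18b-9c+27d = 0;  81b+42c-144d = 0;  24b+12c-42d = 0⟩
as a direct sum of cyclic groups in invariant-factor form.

rank_ℚ(R)=4; free=4−4=0
SNF(R) diag = [3, 3, 3, 6] → torsion [3, 3, 3, 6]

Answer: M ≅ ℤ/3 ⊕ ℤ/3 ⊕ ℤ/3 ⊕ ℤ/6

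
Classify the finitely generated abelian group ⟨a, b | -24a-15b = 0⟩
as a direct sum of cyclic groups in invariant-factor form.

rank_ℚ(R)=1; free=2−1=1
SNF(R) diag = [3] → torsion [3]

Answer: M ≅ ℤ^1 ⊕ ℤ/3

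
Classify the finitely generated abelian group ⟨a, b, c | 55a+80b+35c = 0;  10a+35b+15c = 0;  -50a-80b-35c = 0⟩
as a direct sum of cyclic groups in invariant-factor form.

rank_ℚ(R)=3; free=3−3=0
SNF(R) diag = [5, 5, 5] → torsion [5, 5, 5]

Answer: M ≅ ℤ/5 ⊕ ℤ/5 ⊕ ℤ/5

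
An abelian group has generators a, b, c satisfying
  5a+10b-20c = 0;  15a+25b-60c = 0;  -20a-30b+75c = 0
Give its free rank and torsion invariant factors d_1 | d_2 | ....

Answer: M ≅ ℤ/5 ⊕ ℤ/5 ⊕ ℤ/5

Derivation:
rank_ℚ(R)=3; free=3−3=0
SNF(R) diag = [5, 5, 5] → torsion [5, 5, 5]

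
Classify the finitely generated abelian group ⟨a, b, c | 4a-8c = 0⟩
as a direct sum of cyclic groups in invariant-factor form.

Answer: M ≅ ℤ^2 ⊕ ℤ/4

Derivation:
rank_ℚ(R)=1; free=3−1=2
SNF(R) diag = [4] → torsion [4]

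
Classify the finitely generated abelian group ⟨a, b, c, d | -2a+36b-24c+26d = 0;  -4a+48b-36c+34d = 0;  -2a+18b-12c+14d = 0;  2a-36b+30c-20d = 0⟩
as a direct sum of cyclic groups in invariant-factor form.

rank_ℚ(R)=4; free=4−4=0
SNF(R) diag = [2, 6, 6, 6] → torsion [2, 6, 6, 6]

Answer: M ≅ ℤ/2 ⊕ ℤ/6 ⊕ ℤ/6 ⊕ ℤ/6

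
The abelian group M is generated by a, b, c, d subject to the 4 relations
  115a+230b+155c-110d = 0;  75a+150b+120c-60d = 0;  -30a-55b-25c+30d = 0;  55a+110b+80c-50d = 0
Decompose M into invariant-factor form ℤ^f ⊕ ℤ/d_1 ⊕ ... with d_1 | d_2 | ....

rank_ℚ(R)=4; free=4−4=0
SNF(R) diag = [5, 5, 15, 30] → torsion [5, 5, 15, 30]

Answer: M ≅ ℤ/5 ⊕ ℤ/5 ⊕ ℤ/15 ⊕ ℤ/30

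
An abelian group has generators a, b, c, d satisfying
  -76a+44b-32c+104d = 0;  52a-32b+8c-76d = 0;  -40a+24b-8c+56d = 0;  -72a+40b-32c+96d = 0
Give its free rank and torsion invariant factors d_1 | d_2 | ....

rank_ℚ(R)=4; free=4−4=0
SNF(R) diag = [4, 4, 8, 16] → torsion [4, 4, 8, 16]

Answer: M ≅ ℤ/4 ⊕ ℤ/4 ⊕ ℤ/8 ⊕ ℤ/16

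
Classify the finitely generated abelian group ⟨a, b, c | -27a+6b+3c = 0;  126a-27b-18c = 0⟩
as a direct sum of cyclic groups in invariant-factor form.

Answer: M ≅ ℤ^1 ⊕ ℤ/3 ⊕ ℤ/9

Derivation:
rank_ℚ(R)=2; free=3−2=1
SNF(R) diag = [3, 9] → torsion [3, 9]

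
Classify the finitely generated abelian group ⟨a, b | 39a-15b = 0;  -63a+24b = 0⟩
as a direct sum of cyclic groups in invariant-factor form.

rank_ℚ(R)=2; free=2−2=0
SNF(R) diag = [3, 3] → torsion [3, 3]

Answer: M ≅ ℤ/3 ⊕ ℤ/3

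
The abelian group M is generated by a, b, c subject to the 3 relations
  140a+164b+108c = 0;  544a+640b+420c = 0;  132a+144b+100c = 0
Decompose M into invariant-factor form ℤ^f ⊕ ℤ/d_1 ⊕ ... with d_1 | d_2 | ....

Answer: M ≅ ℤ/4 ⊕ ℤ/4 ⊕ ℤ/12

Derivation:
rank_ℚ(R)=3; free=3−3=0
SNF(R) diag = [4, 4, 12] → torsion [4, 4, 12]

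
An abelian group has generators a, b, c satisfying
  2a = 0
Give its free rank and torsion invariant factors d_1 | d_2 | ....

Answer: M ≅ ℤ^2 ⊕ ℤ/2

Derivation:
rank_ℚ(R)=1; free=3−1=2
SNF(R) diag = [2] → torsion [2]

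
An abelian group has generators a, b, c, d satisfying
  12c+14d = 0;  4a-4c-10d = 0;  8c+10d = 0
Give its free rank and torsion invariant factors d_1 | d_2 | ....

Answer: M ≅ ℤ^1 ⊕ ℤ/2 ⊕ ℤ/4 ⊕ ℤ/4

Derivation:
rank_ℚ(R)=3; free=4−3=1
SNF(R) diag = [2, 4, 4] → torsion [2, 4, 4]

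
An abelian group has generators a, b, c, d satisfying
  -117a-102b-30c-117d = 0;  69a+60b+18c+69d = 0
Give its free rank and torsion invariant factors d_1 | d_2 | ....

rank_ℚ(R)=2; free=4−2=2
SNF(R) diag = [3, 6] → torsion [3, 6]

Answer: M ≅ ℤ^2 ⊕ ℤ/3 ⊕ ℤ/6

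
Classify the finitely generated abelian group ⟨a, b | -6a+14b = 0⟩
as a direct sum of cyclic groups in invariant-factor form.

Answer: M ≅ ℤ^1 ⊕ ℤ/2

Derivation:
rank_ℚ(R)=1; free=2−1=1
SNF(R) diag = [2] → torsion [2]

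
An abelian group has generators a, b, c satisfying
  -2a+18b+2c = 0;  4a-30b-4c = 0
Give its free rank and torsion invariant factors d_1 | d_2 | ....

Answer: M ≅ ℤ^1 ⊕ ℤ/2 ⊕ ℤ/6

Derivation:
rank_ℚ(R)=2; free=3−2=1
SNF(R) diag = [2, 6] → torsion [2, 6]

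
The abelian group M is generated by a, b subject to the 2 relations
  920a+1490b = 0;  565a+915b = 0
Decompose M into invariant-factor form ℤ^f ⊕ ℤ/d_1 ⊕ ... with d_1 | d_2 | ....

Answer: M ≅ ℤ/5 ⊕ ℤ/10

Derivation:
rank_ℚ(R)=2; free=2−2=0
SNF(R) diag = [5, 10] → torsion [5, 10]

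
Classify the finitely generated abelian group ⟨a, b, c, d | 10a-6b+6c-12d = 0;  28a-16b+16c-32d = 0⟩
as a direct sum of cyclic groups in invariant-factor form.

Answer: M ≅ ℤ^2 ⊕ ℤ/2 ⊕ ℤ/4

Derivation:
rank_ℚ(R)=2; free=4−2=2
SNF(R) diag = [2, 4] → torsion [2, 4]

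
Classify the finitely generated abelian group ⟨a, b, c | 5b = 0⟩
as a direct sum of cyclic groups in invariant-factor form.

rank_ℚ(R)=1; free=3−1=2
SNF(R) diag = [5] → torsion [5]

Answer: M ≅ ℤ^2 ⊕ ℤ/5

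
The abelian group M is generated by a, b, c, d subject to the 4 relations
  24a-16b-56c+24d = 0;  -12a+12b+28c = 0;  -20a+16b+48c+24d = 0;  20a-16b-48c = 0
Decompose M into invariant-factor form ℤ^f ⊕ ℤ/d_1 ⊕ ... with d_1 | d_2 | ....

Answer: M ≅ ℤ/4 ⊕ ℤ/4 ⊕ ℤ/8 ⊕ ℤ/24

Derivation:
rank_ℚ(R)=4; free=4−4=0
SNF(R) diag = [4, 4, 8, 24] → torsion [4, 4, 8, 24]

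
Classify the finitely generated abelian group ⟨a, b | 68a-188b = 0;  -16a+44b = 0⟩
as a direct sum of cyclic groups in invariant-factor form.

Answer: M ≅ ℤ/4 ⊕ ℤ/4

Derivation:
rank_ℚ(R)=2; free=2−2=0
SNF(R) diag = [4, 4] → torsion [4, 4]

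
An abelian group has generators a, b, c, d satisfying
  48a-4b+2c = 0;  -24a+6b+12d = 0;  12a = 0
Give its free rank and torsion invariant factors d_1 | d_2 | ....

rank_ℚ(R)=3; free=4−3=1
SNF(R) diag = [2, 6, 12] → torsion [2, 6, 12]

Answer: M ≅ ℤ^1 ⊕ ℤ/2 ⊕ ℤ/6 ⊕ ℤ/12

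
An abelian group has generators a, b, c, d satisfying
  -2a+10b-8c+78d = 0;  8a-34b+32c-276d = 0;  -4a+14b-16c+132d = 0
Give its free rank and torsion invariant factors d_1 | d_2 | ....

Answer: M ≅ ℤ^1 ⊕ ℤ/2 ⊕ ℤ/6 ⊕ ℤ/12

Derivation:
rank_ℚ(R)=3; free=4−3=1
SNF(R) diag = [2, 6, 12] → torsion [2, 6, 12]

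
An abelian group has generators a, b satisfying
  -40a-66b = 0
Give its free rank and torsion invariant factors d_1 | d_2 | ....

Answer: M ≅ ℤ^1 ⊕ ℤ/2

Derivation:
rank_ℚ(R)=1; free=2−1=1
SNF(R) diag = [2] → torsion [2]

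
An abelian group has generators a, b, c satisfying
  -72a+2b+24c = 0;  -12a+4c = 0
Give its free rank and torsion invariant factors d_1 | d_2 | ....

Answer: M ≅ ℤ^1 ⊕ ℤ/2 ⊕ ℤ/4

Derivation:
rank_ℚ(R)=2; free=3−2=1
SNF(R) diag = [2, 4] → torsion [2, 4]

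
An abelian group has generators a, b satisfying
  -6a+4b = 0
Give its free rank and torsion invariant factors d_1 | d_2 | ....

rank_ℚ(R)=1; free=2−1=1
SNF(R) diag = [2] → torsion [2]

Answer: M ≅ ℤ^1 ⊕ ℤ/2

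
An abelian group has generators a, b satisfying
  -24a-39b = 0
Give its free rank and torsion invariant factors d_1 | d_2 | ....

Answer: M ≅ ℤ^1 ⊕ ℤ/3

Derivation:
rank_ℚ(R)=1; free=2−1=1
SNF(R) diag = [3] → torsion [3]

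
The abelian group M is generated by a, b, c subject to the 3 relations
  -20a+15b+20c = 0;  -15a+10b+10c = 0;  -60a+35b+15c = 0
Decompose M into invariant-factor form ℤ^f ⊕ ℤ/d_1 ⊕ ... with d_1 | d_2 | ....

Answer: M ≅ ℤ/5 ⊕ ℤ/5 ⊕ ℤ/5

Derivation:
rank_ℚ(R)=3; free=3−3=0
SNF(R) diag = [5, 5, 5] → torsion [5, 5, 5]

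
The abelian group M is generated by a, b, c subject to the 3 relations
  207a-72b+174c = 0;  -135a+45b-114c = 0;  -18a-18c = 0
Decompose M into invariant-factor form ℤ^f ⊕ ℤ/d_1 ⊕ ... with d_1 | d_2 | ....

Answer: M ≅ ℤ/3 ⊕ ℤ/9 ⊕ ℤ/18

Derivation:
rank_ℚ(R)=3; free=3−3=0
SNF(R) diag = [3, 9, 18] → torsion [3, 9, 18]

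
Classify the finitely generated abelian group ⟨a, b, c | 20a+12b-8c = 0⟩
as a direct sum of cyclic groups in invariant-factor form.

Answer: M ≅ ℤ^2 ⊕ ℤ/4

Derivation:
rank_ℚ(R)=1; free=3−1=2
SNF(R) diag = [4] → torsion [4]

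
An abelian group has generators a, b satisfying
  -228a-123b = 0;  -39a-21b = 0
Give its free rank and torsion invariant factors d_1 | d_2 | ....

Answer: M ≅ ℤ/3 ⊕ ℤ/3

Derivation:
rank_ℚ(R)=2; free=2−2=0
SNF(R) diag = [3, 3] → torsion [3, 3]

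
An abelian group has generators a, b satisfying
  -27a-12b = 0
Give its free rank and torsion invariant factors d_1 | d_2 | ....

Answer: M ≅ ℤ^1 ⊕ ℤ/3

Derivation:
rank_ℚ(R)=1; free=2−1=1
SNF(R) diag = [3] → torsion [3]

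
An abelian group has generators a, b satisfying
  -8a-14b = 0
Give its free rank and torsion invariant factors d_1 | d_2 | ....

rank_ℚ(R)=1; free=2−1=1
SNF(R) diag = [2] → torsion [2]

Answer: M ≅ ℤ^1 ⊕ ℤ/2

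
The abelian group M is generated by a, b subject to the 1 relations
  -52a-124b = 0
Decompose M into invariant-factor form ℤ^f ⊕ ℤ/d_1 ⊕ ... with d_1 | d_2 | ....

Answer: M ≅ ℤ^1 ⊕ ℤ/4

Derivation:
rank_ℚ(R)=1; free=2−1=1
SNF(R) diag = [4] → torsion [4]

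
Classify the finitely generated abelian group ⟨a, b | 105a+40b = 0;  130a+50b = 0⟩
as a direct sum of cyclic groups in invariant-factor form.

Answer: M ≅ ℤ/5 ⊕ ℤ/10

Derivation:
rank_ℚ(R)=2; free=2−2=0
SNF(R) diag = [5, 10] → torsion [5, 10]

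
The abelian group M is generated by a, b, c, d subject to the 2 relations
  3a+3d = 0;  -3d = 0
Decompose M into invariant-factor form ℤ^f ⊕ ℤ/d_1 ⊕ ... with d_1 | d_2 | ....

Answer: M ≅ ℤ^2 ⊕ ℤ/3 ⊕ ℤ/3

Derivation:
rank_ℚ(R)=2; free=4−2=2
SNF(R) diag = [3, 3] → torsion [3, 3]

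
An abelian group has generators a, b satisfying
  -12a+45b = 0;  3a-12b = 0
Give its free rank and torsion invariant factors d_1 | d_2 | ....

Answer: M ≅ ℤ/3 ⊕ ℤ/3

Derivation:
rank_ℚ(R)=2; free=2−2=0
SNF(R) diag = [3, 3] → torsion [3, 3]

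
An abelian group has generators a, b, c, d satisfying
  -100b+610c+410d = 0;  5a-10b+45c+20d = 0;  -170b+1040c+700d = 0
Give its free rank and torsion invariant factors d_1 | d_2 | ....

Answer: M ≅ ℤ^1 ⊕ ℤ/5 ⊕ ℤ/10 ⊕ ℤ/30

Derivation:
rank_ℚ(R)=3; free=4−3=1
SNF(R) diag = [5, 10, 30] → torsion [5, 10, 30]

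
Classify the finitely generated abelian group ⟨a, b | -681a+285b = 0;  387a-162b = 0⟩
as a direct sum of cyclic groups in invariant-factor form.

rank_ℚ(R)=2; free=2−2=0
SNF(R) diag = [3, 9] → torsion [3, 9]

Answer: M ≅ ℤ/3 ⊕ ℤ/9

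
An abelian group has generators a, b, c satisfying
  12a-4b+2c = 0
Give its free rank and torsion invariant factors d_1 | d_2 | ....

Answer: M ≅ ℤ^2 ⊕ ℤ/2

Derivation:
rank_ℚ(R)=1; free=3−1=2
SNF(R) diag = [2] → torsion [2]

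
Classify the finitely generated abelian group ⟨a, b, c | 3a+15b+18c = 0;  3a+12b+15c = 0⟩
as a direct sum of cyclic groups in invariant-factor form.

rank_ℚ(R)=2; free=3−2=1
SNF(R) diag = [3, 3] → torsion [3, 3]

Answer: M ≅ ℤ^1 ⊕ ℤ/3 ⊕ ℤ/3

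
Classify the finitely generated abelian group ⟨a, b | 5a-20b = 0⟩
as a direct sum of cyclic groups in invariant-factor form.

rank_ℚ(R)=1; free=2−1=1
SNF(R) diag = [5] → torsion [5]

Answer: M ≅ ℤ^1 ⊕ ℤ/5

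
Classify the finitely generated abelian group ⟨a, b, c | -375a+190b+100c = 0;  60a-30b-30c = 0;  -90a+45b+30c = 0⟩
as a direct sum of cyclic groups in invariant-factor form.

Answer: M ≅ ℤ/5 ⊕ ℤ/15 ⊕ ℤ/30

Derivation:
rank_ℚ(R)=3; free=3−3=0
SNF(R) diag = [5, 15, 30] → torsion [5, 15, 30]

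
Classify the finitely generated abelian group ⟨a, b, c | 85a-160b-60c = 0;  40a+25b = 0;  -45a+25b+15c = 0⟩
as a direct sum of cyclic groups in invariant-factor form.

Answer: M ≅ ℤ/5 ⊕ ℤ/5 ⊕ ℤ/15

Derivation:
rank_ℚ(R)=3; free=3−3=0
SNF(R) diag = [5, 5, 15] → torsion [5, 5, 15]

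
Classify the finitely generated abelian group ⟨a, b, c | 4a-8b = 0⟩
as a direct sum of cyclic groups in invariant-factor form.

rank_ℚ(R)=1; free=3−1=2
SNF(R) diag = [4] → torsion [4]

Answer: M ≅ ℤ^2 ⊕ ℤ/4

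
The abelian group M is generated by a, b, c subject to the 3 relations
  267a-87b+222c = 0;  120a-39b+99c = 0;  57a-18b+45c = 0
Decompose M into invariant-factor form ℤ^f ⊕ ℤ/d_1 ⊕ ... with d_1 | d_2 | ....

Answer: M ≅ ℤ/3 ⊕ ℤ/3 ⊕ ℤ/6

Derivation:
rank_ℚ(R)=3; free=3−3=0
SNF(R) diag = [3, 3, 6] → torsion [3, 3, 6]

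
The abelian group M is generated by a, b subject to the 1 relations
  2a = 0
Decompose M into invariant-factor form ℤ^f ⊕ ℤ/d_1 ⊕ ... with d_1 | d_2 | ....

Answer: M ≅ ℤ^1 ⊕ ℤ/2

Derivation:
rank_ℚ(R)=1; free=2−1=1
SNF(R) diag = [2] → torsion [2]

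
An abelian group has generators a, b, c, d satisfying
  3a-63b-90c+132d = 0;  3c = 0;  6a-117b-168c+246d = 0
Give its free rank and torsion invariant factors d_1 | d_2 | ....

Answer: M ≅ ℤ^1 ⊕ ℤ/3 ⊕ ℤ/3 ⊕ ℤ/9

Derivation:
rank_ℚ(R)=3; free=4−3=1
SNF(R) diag = [3, 3, 9] → torsion [3, 3, 9]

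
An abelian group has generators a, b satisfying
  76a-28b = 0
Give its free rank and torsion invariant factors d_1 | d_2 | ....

rank_ℚ(R)=1; free=2−1=1
SNF(R) diag = [4] → torsion [4]

Answer: M ≅ ℤ^1 ⊕ ℤ/4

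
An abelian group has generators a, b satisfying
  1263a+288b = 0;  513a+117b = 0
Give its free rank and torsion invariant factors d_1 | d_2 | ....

Answer: M ≅ ℤ/3 ⊕ ℤ/9

Derivation:
rank_ℚ(R)=2; free=2−2=0
SNF(R) diag = [3, 9] → torsion [3, 9]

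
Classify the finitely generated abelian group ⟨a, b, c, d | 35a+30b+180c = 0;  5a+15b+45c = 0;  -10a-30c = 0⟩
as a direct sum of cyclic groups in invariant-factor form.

Answer: M ≅ ℤ^1 ⊕ ℤ/5 ⊕ ℤ/15 ⊕ ℤ/30

Derivation:
rank_ℚ(R)=3; free=4−3=1
SNF(R) diag = [5, 15, 30] → torsion [5, 15, 30]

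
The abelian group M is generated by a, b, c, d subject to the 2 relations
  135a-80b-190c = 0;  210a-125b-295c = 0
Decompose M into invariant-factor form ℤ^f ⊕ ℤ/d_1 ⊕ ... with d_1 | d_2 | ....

rank_ℚ(R)=2; free=4−2=2
SNF(R) diag = [5, 15] → torsion [5, 15]

Answer: M ≅ ℤ^2 ⊕ ℤ/5 ⊕ ℤ/15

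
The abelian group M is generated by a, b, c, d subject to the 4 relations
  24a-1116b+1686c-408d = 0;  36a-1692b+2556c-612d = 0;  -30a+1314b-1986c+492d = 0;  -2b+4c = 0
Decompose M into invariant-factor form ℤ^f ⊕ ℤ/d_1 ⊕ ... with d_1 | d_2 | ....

Answer: M ≅ ℤ/2 ⊕ ℤ/6 ⊕ ℤ/18 ⊕ ℤ/36

Derivation:
rank_ℚ(R)=4; free=4−4=0
SNF(R) diag = [2, 6, 18, 36] → torsion [2, 6, 18, 36]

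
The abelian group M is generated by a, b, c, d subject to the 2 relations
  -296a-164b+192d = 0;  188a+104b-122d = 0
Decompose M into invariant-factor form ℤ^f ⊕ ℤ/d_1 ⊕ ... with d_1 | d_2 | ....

rank_ℚ(R)=2; free=4−2=2
SNF(R) diag = [2, 4] → torsion [2, 4]

Answer: M ≅ ℤ^2 ⊕ ℤ/2 ⊕ ℤ/4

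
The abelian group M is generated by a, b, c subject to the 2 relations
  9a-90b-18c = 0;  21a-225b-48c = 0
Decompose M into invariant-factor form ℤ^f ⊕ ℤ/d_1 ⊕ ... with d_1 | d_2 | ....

rank_ℚ(R)=2; free=3−2=1
SNF(R) diag = [3, 9] → torsion [3, 9]

Answer: M ≅ ℤ^1 ⊕ ℤ/3 ⊕ ℤ/9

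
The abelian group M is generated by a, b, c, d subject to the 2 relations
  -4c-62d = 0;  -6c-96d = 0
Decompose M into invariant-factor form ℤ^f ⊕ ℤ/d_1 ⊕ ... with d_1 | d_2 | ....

Answer: M ≅ ℤ^2 ⊕ ℤ/2 ⊕ ℤ/6

Derivation:
rank_ℚ(R)=2; free=4−2=2
SNF(R) diag = [2, 6] → torsion [2, 6]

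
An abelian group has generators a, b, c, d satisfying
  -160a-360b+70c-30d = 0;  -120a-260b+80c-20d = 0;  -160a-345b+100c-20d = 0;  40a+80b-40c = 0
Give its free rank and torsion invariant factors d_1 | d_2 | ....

rank_ℚ(R)=4; free=4−4=0
SNF(R) diag = [5, 10, 20, 40] → torsion [5, 10, 20, 40]

Answer: M ≅ ℤ/5 ⊕ ℤ/10 ⊕ ℤ/20 ⊕ ℤ/40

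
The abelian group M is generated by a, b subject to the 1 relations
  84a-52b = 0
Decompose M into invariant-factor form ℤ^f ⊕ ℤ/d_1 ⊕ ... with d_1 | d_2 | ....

Answer: M ≅ ℤ^1 ⊕ ℤ/4

Derivation:
rank_ℚ(R)=1; free=2−1=1
SNF(R) diag = [4] → torsion [4]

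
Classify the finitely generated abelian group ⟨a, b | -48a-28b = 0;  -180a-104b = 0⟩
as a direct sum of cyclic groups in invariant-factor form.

Answer: M ≅ ℤ/4 ⊕ ℤ/12

Derivation:
rank_ℚ(R)=2; free=2−2=0
SNF(R) diag = [4, 12] → torsion [4, 12]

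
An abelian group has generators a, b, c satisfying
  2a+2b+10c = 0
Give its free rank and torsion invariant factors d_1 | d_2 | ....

rank_ℚ(R)=1; free=3−1=2
SNF(R) diag = [2] → torsion [2]

Answer: M ≅ ℤ^2 ⊕ ℤ/2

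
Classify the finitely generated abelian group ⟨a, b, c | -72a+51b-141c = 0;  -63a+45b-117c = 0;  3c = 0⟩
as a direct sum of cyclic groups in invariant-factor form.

Answer: M ≅ ℤ/3 ⊕ ℤ/3 ⊕ ℤ/9

Derivation:
rank_ℚ(R)=3; free=3−3=0
SNF(R) diag = [3, 3, 9] → torsion [3, 3, 9]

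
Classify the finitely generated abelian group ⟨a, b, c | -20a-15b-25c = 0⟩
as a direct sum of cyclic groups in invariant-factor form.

Answer: M ≅ ℤ^2 ⊕ ℤ/5

Derivation:
rank_ℚ(R)=1; free=3−1=2
SNF(R) diag = [5] → torsion [5]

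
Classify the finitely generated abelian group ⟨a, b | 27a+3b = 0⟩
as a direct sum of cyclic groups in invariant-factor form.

rank_ℚ(R)=1; free=2−1=1
SNF(R) diag = [3] → torsion [3]

Answer: M ≅ ℤ^1 ⊕ ℤ/3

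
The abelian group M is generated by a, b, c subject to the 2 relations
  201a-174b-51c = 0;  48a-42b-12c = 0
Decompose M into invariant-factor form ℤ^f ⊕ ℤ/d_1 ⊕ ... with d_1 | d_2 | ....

rank_ℚ(R)=2; free=3−2=1
SNF(R) diag = [3, 6] → torsion [3, 6]

Answer: M ≅ ℤ^1 ⊕ ℤ/3 ⊕ ℤ/6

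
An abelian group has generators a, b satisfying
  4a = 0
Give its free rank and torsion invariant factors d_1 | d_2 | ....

rank_ℚ(R)=1; free=2−1=1
SNF(R) diag = [4] → torsion [4]

Answer: M ≅ ℤ^1 ⊕ ℤ/4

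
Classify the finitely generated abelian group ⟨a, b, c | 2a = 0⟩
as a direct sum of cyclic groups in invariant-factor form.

rank_ℚ(R)=1; free=3−1=2
SNF(R) diag = [2] → torsion [2]

Answer: M ≅ ℤ^2 ⊕ ℤ/2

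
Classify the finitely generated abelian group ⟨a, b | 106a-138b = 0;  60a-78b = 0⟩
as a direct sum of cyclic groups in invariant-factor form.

rank_ℚ(R)=2; free=2−2=0
SNF(R) diag = [2, 6] → torsion [2, 6]

Answer: M ≅ ℤ/2 ⊕ ℤ/6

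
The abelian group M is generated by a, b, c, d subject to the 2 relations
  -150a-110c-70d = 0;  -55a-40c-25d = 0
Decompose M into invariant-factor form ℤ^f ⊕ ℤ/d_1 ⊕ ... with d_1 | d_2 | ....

Answer: M ≅ ℤ^2 ⊕ ℤ/5 ⊕ ℤ/10

Derivation:
rank_ℚ(R)=2; free=4−2=2
SNF(R) diag = [5, 10] → torsion [5, 10]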